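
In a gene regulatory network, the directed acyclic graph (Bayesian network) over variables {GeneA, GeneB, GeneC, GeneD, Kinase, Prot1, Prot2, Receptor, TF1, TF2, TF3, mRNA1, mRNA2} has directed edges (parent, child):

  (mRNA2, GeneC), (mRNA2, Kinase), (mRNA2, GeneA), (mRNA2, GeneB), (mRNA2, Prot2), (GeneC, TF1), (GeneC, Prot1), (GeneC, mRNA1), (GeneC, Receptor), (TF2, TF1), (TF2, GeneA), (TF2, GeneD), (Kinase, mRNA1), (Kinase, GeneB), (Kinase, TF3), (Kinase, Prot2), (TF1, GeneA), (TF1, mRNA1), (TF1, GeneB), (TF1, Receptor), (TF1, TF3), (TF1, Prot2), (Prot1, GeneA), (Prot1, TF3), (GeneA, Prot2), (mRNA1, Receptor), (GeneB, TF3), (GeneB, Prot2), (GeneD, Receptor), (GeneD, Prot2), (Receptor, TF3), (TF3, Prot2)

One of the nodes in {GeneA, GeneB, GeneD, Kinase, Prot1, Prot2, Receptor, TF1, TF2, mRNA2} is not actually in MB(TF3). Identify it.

TF3 has child Prot2.
TF3 has parents GeneB, Kinase, Prot1, Receptor, TF1.
For each child, the remaining parents (spouses of TF3):
  parents(Prot2) \ {TF3} = {GeneA, GeneB, GeneD, Kinase, TF1, mRNA2}.
MB(TF3) = {GeneA, GeneB, GeneD, Kinase, Prot1, Prot2, Receptor, TF1, mRNA2}.
TF2 is neither a parent, child, nor co-parent of TF3, so it does not belong.

TF2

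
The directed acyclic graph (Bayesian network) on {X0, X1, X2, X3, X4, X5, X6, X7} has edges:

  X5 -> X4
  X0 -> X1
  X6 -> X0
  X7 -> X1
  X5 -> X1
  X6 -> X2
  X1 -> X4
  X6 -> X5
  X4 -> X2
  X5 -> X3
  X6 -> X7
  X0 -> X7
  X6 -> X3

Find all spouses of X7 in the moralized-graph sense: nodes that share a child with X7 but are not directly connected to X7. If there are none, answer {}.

Children of X7: X1.
  parents(X1) \ {X7} = {X0, X5}.
Excluding nodes already adjacent to X7 (X0, X1, X6), the co-parent-only contribution is {X5}.

{X5}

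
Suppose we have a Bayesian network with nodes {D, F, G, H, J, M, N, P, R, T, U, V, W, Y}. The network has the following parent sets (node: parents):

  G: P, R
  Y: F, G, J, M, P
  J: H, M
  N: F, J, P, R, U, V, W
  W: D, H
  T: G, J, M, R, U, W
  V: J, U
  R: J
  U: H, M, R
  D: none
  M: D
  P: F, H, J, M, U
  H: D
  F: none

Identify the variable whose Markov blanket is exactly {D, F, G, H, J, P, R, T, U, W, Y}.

The target node must have every member of {D, F, G, H, J, P, R, T, U, W, Y} as a parent, child, or co-parent, and no others.
Parents of M: D; children: J, P, T, U, Y; co-parents: F, G, H, J, P, R, U, W.
These exactly cover the given set, so the node is M.

M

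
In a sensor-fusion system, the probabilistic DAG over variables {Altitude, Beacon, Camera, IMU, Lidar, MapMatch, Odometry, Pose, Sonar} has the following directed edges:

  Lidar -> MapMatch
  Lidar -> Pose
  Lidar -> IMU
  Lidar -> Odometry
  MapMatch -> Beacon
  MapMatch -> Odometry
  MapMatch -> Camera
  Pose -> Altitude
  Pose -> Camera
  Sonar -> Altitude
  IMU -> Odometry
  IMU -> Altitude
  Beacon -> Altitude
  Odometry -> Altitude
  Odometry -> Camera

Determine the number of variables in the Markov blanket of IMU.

A node's Markov blanket = Pa ∪ Ch ∪ (parents of Ch other than the node itself).
Pa(IMU) = {Lidar}.
Children of IMU: Altitude, Odometry.
Parents of each child, excluding IMU:
  Odometry: Lidar, MapMatch
  Altitude: Beacon, Odometry, Pose, Sonar
MB(IMU) = {Altitude, Beacon, Lidar, MapMatch, Odometry, Pose, Sonar}, which has 7 nodes.

7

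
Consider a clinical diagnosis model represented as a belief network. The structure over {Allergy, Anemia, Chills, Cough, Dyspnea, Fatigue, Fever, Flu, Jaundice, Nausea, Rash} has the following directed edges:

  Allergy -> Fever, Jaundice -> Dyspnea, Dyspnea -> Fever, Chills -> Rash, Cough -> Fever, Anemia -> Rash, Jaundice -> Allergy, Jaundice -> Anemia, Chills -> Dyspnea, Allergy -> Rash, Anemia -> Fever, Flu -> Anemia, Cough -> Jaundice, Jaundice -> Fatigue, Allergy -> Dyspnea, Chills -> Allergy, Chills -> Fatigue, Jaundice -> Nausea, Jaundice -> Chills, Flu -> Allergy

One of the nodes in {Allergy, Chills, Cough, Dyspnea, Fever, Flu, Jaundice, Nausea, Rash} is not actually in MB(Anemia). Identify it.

Nausea

Anemia has parents Flu, Jaundice.
Anemia has children Fever, Rash.
For each child, the remaining parents (spouses of Anemia):
  Rash's other parents are Allergy, Chills.
  parents(Fever) \ {Anemia} = {Allergy, Cough, Dyspnea}.
MB(Anemia) = {Allergy, Chills, Cough, Dyspnea, Fever, Flu, Jaundice, Rash}.
Nausea is neither a parent, child, nor co-parent of Anemia, so it does not belong.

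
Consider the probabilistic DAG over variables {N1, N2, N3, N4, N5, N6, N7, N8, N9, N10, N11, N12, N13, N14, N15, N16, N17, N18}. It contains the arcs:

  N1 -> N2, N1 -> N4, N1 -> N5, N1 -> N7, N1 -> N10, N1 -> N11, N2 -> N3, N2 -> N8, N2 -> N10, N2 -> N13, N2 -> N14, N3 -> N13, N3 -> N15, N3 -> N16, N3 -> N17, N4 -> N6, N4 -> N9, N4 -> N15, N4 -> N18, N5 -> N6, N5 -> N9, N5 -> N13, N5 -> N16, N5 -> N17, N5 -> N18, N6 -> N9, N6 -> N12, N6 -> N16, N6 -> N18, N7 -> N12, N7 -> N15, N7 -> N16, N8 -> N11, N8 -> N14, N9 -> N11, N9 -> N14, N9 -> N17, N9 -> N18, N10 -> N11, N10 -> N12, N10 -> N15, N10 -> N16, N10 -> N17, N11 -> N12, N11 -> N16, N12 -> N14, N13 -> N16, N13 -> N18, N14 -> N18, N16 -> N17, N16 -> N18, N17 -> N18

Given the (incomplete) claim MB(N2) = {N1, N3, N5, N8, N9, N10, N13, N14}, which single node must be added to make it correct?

N12

Recall MB(v) = parents ∪ children ∪ spouses, where spouses are the other parents of v's children.
Parents of N2: N1.
N2's children: N3, N8, N10, N13, N14.
Parents of each child, excluding N2:
  N3: no additional parents.
  N8 has no other parent.
  N10's other parent is N1.
  N13's other parents are N3, N5.
  parents(N14) \ {N2} = {N8, N9, N12}.
MB(N2) = {N1, N3, N5, N8, N9, N10, N12, N13, N14}.
Comparing with the claimed set, N12 is missing.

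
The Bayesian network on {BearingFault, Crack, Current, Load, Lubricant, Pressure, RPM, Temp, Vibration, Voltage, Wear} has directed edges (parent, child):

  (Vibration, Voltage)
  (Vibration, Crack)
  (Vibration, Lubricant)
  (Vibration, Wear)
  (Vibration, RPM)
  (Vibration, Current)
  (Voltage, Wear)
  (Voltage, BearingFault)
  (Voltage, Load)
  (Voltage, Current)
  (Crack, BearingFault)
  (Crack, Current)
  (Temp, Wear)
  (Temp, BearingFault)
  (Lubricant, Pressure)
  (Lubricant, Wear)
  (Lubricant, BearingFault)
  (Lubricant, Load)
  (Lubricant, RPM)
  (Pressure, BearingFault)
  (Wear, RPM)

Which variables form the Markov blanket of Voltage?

A node's Markov blanket = Pa ∪ Ch ∪ (parents of Ch other than the node itself).
Voltage's children: BearingFault, Current, Load, Wear.
Parents of Voltage: Vibration.
Other parents of Voltage's children:
  Wear: Lubricant, Temp, Vibration
  BearingFault: Crack, Lubricant, Pressure, Temp
  Load: Lubricant
  Current: Crack, Vibration
MB(Voltage) = {BearingFault, Crack, Current, Load, Lubricant, Pressure, Temp, Vibration, Wear}.

{BearingFault, Crack, Current, Load, Lubricant, Pressure, Temp, Vibration, Wear}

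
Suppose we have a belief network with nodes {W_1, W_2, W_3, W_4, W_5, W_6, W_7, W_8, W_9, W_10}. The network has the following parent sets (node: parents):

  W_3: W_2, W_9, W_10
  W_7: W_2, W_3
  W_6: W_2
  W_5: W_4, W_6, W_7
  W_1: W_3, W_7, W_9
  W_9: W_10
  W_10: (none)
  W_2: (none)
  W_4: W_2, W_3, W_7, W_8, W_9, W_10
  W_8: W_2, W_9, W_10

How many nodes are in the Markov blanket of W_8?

W_8's parents: W_2, W_9, W_10.
W_8's children: W_4.
For each child, the remaining parents (spouses of W_8):
  W_4 also has parents W_2, W_3, W_7, W_9, W_10.
MB(W_8) = {W_2, W_3, W_4, W_7, W_9, W_10}, which has 6 nodes.

6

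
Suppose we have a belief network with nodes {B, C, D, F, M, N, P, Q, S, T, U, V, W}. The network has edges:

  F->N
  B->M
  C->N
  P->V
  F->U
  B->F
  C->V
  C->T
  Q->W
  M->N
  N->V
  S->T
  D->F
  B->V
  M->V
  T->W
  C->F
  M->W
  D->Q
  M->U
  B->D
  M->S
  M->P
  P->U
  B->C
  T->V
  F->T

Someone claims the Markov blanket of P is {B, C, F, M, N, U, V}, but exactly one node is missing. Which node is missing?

T

By definition, MB(P) is built from P's parents, P's children, and the co-parents of P.
P's parents: M.
P's children: U, V.
Co-parents of P (other parents of its children):
  U: F, M
  V: B, C, M, N, T
MB(P) = {B, C, F, M, N, T, U, V}.
Comparing with the claimed set, T is missing.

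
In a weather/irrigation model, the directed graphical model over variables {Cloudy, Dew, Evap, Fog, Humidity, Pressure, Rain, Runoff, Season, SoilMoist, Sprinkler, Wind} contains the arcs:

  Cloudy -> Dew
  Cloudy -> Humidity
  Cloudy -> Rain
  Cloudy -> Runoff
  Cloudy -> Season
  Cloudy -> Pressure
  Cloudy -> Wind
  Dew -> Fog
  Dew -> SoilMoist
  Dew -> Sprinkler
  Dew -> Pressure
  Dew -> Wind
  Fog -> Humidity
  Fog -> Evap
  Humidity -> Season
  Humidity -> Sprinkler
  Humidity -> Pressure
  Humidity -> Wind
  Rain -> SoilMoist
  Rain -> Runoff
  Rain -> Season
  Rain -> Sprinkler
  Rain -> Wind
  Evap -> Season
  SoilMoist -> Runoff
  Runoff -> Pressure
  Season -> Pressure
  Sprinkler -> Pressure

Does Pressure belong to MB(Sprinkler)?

Yes

Pressure is a child of Sprinkler.
So Pressure ∈ MB(Sprinkler).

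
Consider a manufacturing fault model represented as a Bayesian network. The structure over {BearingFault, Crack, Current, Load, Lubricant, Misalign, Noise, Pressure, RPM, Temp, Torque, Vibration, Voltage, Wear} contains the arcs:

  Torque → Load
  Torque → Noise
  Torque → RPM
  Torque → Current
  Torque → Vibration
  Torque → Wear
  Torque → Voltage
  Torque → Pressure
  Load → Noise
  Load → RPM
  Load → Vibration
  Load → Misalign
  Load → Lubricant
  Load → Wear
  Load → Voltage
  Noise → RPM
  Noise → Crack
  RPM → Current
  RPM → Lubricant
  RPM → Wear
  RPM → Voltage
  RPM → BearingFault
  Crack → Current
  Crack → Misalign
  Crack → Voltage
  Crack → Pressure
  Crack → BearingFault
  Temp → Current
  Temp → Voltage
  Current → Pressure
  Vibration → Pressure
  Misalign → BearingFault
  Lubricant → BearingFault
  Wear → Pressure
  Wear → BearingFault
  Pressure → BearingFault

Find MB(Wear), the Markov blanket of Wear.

Ch(Wear) = {BearingFault, Pressure}.
Wear's parents: Load, RPM, Torque.
For each child, the remaining parents (spouses of Wear):
  Pressure also has parents Crack, Current, Torque, Vibration.
  BearingFault also has parents Crack, Lubricant, Misalign, Pressure, RPM.
MB(Wear) = {BearingFault, Crack, Current, Load, Lubricant, Misalign, Pressure, RPM, Torque, Vibration}.

{BearingFault, Crack, Current, Load, Lubricant, Misalign, Pressure, RPM, Torque, Vibration}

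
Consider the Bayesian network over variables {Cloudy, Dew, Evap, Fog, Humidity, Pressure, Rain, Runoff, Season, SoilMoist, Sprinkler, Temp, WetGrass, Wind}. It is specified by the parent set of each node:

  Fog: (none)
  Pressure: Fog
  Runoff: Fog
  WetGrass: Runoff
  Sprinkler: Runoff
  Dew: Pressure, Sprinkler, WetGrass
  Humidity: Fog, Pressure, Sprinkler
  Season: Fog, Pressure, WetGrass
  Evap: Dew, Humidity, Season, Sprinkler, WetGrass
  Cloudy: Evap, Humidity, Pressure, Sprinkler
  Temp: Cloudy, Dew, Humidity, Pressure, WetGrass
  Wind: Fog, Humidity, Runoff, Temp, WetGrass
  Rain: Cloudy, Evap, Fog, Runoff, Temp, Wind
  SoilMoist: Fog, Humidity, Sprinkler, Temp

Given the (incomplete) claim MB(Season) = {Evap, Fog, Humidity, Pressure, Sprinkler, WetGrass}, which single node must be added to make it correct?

Dew

By definition, MB(Season) is built from Season's parents, Season's children, and the co-parents of Season.
Season's parents: Fog, Pressure, WetGrass.
Ch(Season) = {Evap}.
Parents of each child, excluding Season:
  Evap: Dew, Humidity, Sprinkler, WetGrass
MB(Season) = {Dew, Evap, Fog, Humidity, Pressure, Sprinkler, WetGrass}.
Comparing with the claimed set, Dew is missing.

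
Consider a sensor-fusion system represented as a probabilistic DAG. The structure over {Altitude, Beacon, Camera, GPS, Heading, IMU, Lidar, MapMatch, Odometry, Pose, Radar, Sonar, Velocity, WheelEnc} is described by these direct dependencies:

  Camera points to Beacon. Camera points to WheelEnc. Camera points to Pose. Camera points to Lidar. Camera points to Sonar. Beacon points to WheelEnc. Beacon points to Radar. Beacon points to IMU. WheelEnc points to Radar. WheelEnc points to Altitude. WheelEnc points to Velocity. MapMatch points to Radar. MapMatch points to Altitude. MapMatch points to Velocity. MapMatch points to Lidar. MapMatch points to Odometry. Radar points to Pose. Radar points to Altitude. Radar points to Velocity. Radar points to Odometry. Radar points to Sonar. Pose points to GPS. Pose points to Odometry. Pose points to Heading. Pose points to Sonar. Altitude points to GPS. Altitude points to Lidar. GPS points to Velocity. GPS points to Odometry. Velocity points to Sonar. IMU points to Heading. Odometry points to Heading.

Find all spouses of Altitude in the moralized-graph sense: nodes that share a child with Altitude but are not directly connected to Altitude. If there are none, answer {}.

Children of Altitude: GPS, Lidar.
  GPS's other parent is Pose.
  parents(Lidar) \ {Altitude} = {Camera, MapMatch}.
Excluding nodes already adjacent to Altitude (GPS, Lidar, MapMatch, Radar, WheelEnc), the co-parent-only contribution is {Camera, Pose}.

{Camera, Pose}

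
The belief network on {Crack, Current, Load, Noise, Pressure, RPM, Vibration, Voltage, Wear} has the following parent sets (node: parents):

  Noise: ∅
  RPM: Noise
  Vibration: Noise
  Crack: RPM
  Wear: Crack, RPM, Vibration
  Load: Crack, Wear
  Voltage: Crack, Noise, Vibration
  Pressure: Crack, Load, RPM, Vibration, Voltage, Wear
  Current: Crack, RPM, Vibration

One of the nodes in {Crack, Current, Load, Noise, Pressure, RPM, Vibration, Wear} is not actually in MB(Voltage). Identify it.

Voltage's parents: Crack, Noise, Vibration.
Voltage's children: Pressure.
For each child, the remaining parents (spouses of Voltage):
  Pressure's other parents are Crack, Load, RPM, Vibration, Wear.
MB(Voltage) = {Crack, Load, Noise, Pressure, RPM, Vibration, Wear}.
Current is neither a parent, child, nor co-parent of Voltage, so it does not belong.

Current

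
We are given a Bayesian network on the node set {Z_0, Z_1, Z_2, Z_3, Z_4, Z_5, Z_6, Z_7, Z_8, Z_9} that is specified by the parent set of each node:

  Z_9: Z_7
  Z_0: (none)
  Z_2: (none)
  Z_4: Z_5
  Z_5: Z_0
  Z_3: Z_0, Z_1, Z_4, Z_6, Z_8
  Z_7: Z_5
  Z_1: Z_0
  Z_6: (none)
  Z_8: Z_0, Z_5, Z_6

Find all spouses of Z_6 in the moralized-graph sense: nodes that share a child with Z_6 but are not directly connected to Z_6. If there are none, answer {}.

{Z_0, Z_1, Z_4, Z_5}

Children of Z_6: Z_3, Z_8.
  Z_8: Z_0, Z_5
  Z_3: Z_0, Z_1, Z_4, Z_8
Excluding nodes already adjacent to Z_6 (Z_3, Z_8), the co-parent-only contribution is {Z_0, Z_1, Z_4, Z_5}.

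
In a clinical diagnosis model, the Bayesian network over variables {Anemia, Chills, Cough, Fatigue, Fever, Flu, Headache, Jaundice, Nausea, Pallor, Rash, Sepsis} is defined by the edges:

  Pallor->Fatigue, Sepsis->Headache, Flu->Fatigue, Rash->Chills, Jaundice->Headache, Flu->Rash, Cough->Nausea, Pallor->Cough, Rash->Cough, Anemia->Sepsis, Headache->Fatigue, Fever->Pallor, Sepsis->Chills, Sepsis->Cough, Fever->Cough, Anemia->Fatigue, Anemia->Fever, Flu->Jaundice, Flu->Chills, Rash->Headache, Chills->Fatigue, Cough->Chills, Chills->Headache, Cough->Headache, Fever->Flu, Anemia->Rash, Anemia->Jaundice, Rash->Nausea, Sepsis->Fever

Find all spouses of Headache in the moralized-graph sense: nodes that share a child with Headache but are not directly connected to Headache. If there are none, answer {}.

Children of Headache: Fatigue.
  Fatigue also has parents Anemia, Chills, Flu, Pallor.
Excluding nodes already adjacent to Headache (Chills, Cough, Fatigue, Jaundice, Rash, Sepsis), the co-parent-only contribution is {Anemia, Flu, Pallor}.

{Anemia, Flu, Pallor}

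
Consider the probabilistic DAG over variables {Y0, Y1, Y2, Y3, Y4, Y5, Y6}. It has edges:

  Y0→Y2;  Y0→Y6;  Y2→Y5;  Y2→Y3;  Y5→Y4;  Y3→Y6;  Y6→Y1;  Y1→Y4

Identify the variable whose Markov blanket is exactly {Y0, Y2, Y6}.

The target node must have every member of {Y0, Y2, Y6} as a parent, child, or co-parent, and no others.
Parents of Y3: Y2; children: Y6; co-parents: Y0.
These exactly cover the given set, so the node is Y3.

Y3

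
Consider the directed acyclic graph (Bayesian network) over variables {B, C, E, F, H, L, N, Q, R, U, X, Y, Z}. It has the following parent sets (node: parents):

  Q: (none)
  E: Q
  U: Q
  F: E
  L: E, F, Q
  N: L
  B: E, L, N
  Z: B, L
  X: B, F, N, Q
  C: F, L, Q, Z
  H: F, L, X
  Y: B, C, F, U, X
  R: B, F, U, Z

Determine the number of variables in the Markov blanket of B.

Recall MB(v) = parents ∪ children ∪ spouses, where spouses are the other parents of v's children.
Pa(B) = {E, L, N}.
B has children R, X, Y, Z.
For each child, the remaining parents (spouses of B):
  Z: L
  X: F, N, Q
  Y: C, F, U, X
  R: F, U, Z
MB(B) = {C, E, F, L, N, Q, R, U, X, Y, Z}, which has 11 nodes.

11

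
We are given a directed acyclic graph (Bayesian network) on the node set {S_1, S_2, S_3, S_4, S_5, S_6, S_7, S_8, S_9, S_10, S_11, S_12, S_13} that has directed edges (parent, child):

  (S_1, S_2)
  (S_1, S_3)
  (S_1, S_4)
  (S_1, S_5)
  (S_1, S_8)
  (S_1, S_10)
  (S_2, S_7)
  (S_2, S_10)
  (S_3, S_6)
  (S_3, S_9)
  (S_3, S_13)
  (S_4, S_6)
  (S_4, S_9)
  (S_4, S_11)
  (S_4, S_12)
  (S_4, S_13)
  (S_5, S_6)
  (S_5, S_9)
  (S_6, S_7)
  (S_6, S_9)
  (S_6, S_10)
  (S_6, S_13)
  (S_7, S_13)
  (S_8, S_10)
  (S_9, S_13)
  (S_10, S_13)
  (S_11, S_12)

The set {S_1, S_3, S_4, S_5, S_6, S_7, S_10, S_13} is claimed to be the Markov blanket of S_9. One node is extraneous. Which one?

The Markov blanket of a node is its parents, its children, and the other parents of its children.
Pa(S_9) = {S_3, S_4, S_5, S_6}.
Children of S_9: S_13.
Other parents of S_9's children:
  S_13 also has parents S_3, S_4, S_6, S_7, S_10.
MB(S_9) = {S_3, S_4, S_5, S_6, S_7, S_10, S_13}.
S_1 is neither a parent, child, nor co-parent of S_9, so it does not belong.

S_1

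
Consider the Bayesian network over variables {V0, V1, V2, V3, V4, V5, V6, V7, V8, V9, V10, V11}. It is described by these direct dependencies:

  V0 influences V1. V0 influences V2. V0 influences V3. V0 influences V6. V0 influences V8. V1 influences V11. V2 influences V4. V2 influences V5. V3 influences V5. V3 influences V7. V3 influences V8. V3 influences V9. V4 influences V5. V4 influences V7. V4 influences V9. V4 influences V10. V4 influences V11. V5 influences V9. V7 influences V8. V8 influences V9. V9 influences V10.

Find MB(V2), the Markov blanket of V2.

Ch(V2) = {V4, V5}.
V2 has parent V0.
For each child, the remaining parents (spouses of V2):
  V4 has no other parent.
  V5 also has parents V3, V4.
Union: {V0} ∪ {V4, V5} ∪ {V3, V4} = {V0, V3, V4, V5}.

{V0, V3, V4, V5}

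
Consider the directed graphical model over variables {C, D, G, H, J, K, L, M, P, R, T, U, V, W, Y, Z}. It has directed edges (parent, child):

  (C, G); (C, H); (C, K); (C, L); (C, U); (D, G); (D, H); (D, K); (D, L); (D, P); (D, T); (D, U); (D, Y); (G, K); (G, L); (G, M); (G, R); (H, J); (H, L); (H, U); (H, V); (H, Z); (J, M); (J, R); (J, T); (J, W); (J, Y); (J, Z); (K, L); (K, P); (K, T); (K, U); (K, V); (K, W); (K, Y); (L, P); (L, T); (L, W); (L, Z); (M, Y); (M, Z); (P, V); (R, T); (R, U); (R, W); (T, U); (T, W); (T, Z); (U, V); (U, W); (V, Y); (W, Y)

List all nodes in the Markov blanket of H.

Recall MB(v) = parents ∪ children ∪ spouses, where spouses are the other parents of v's children.
Pa(H) = {C, D}.
Children of H: J, L, U, V, Z.
Parents of each child, excluding H:
  J has no other parent.
  L's other parents are C, D, G, K.
  U also has parents C, D, K, R, T.
  parents(V) \ {H} = {K, P, U}.
  parents(Z) \ {H} = {J, L, M, T}.
So the Markov blanket of H is {C, D, G, J, K, L, M, P, R, T, U, V, Z}.

{C, D, G, J, K, L, M, P, R, T, U, V, Z}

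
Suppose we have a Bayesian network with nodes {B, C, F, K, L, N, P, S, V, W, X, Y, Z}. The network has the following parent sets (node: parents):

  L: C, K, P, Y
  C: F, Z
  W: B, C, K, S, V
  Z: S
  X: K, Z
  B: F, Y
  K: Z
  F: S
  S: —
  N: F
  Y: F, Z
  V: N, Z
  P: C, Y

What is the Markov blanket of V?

{B, C, K, N, S, W, Z}

The Markov blanket of a node is its parents, its children, and the other parents of its children.
V has parents N, Z.
Ch(V) = {W}.
For each child, the remaining parents (spouses of V):
  W: B, C, K, S
Taking the union gives {B, C, K, N, S, W, Z}.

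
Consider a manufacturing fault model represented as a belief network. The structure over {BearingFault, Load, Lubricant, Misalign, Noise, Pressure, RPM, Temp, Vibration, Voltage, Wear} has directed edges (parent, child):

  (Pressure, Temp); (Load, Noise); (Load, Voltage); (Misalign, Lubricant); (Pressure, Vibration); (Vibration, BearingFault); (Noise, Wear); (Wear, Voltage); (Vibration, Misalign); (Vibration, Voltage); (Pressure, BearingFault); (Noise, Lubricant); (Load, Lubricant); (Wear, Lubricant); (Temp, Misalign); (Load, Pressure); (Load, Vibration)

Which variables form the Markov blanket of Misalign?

{Load, Lubricant, Noise, Temp, Vibration, Wear}

Pa(Misalign) = {Temp, Vibration}.
Children of Misalign: Lubricant.
Parents of each child, excluding Misalign:
  Lubricant also has parents Load, Noise, Wear.
Union: {Temp, Vibration} ∪ {Lubricant} ∪ {Load, Noise, Wear} = {Load, Lubricant, Noise, Temp, Vibration, Wear}.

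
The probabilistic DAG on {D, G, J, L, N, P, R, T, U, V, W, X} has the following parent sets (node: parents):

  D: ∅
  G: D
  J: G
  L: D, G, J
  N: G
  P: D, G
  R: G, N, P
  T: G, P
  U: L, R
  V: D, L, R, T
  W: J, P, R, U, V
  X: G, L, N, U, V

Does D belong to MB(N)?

No

Recall MB(v) = parents ∪ children ∪ spouses, where spouses are the other parents of v's children.
N's parents: G.
N's children: R, X.
Other parents of N's children:
  R's other parents are G, P.
  X also has parents G, L, U, V.
MB(N) = {G, L, P, R, U, V, X}; D is not in this set.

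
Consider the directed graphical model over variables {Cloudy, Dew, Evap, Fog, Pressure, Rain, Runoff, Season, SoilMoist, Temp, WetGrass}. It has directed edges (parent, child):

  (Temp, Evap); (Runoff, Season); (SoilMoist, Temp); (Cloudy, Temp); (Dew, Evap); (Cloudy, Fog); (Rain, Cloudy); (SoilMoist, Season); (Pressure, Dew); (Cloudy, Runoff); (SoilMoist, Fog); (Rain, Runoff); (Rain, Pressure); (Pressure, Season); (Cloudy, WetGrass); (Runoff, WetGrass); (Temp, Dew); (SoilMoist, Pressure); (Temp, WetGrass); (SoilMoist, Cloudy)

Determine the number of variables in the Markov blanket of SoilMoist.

7

Recall MB(v) = parents ∪ children ∪ spouses, where spouses are the other parents of v's children.
SoilMoist's parents: none.
SoilMoist's children: Cloudy, Fog, Pressure, Season, Temp.
For each child, the remaining parents (spouses of SoilMoist):
  parents(Cloudy) \ {SoilMoist} = {Rain}.
  Pressure's other parent is Rain.
  parents(Temp) \ {SoilMoist} = {Cloudy}.
  parents(Fog) \ {SoilMoist} = {Cloudy}.
  Season's other parents are Pressure, Runoff.
MB(SoilMoist) = {Cloudy, Fog, Pressure, Rain, Runoff, Season, Temp}, which has 7 nodes.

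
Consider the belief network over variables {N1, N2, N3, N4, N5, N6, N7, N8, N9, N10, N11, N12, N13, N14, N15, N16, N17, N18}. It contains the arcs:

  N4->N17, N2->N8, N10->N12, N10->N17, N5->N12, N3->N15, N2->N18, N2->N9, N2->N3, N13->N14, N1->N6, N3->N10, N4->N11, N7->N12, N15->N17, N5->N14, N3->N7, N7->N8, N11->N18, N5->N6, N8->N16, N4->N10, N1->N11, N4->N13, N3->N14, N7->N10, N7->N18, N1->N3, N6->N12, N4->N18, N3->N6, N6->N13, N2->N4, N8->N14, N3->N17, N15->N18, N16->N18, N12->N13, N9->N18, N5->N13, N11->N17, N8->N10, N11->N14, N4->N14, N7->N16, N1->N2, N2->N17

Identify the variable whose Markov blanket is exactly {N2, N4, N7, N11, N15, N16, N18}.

N9

The target node must have every member of {N2, N4, N7, N11, N15, N16, N18} as a parent, child, or co-parent, and no others.
Parents of N9: N2; children: N18; co-parents: N2, N4, N7, N11, N15, N16.
These exactly cover the given set, so the node is N9.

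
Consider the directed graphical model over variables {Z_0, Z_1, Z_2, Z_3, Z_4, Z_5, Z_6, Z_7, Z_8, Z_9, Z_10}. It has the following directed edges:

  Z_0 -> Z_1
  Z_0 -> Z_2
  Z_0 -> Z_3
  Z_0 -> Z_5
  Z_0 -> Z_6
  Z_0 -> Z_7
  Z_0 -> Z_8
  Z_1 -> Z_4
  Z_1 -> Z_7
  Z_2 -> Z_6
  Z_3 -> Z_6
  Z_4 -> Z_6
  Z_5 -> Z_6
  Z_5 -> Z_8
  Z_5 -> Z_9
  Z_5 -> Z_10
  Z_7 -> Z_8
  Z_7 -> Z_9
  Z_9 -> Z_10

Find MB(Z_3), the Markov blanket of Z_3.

The Markov blanket of a node is its parents, its children, and the other parents of its children.
Z_3 has parent Z_0.
Z_3 has child Z_6.
Other parents of Z_3's children:
  Z_6: Z_0, Z_2, Z_4, Z_5
Taking the union gives {Z_0, Z_2, Z_4, Z_5, Z_6}.

{Z_0, Z_2, Z_4, Z_5, Z_6}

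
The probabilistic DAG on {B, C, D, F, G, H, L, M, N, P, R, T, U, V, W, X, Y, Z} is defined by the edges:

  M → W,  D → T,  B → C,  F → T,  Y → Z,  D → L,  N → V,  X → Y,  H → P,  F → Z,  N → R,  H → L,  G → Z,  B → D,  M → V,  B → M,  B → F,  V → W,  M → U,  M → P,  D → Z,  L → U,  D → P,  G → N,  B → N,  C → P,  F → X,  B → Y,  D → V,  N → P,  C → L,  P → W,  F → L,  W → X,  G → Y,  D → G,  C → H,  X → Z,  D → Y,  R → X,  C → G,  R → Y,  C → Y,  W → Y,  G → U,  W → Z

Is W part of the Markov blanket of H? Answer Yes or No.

H has parent C.
Ch(H) = {L, P}.
Other parents of H's children:
  L also has parents C, D, F.
  parents(P) \ {H} = {C, D, M, N}.
MB(H) = {C, D, F, L, M, N, P}; W is not in this set.

No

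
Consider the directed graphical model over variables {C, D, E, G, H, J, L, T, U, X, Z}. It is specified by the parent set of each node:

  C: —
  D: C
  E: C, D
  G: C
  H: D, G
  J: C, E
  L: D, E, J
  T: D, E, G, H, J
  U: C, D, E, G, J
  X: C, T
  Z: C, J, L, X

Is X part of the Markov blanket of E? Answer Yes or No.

The Markov blanket of a node is its parents, its children, and the other parents of its children.
Pa(E) = {C, D}.
Children of E: J, L, T, U.
Co-parents of E (other parents of its children):
  J's other parent is C.
  L's other parents are D, J.
  T's other parents are D, G, H, J.
  U's other parents are C, D, G, J.
MB(E) = {C, D, G, H, J, L, T, U}; X is not in this set.

No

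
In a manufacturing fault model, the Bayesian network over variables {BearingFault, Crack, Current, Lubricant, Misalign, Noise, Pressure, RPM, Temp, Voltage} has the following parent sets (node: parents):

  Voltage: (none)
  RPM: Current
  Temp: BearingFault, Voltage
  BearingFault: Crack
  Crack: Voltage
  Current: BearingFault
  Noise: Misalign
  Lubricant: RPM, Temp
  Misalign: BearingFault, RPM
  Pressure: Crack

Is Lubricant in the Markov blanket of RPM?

Yes

Lubricant is a child of RPM.
So Lubricant ∈ MB(RPM).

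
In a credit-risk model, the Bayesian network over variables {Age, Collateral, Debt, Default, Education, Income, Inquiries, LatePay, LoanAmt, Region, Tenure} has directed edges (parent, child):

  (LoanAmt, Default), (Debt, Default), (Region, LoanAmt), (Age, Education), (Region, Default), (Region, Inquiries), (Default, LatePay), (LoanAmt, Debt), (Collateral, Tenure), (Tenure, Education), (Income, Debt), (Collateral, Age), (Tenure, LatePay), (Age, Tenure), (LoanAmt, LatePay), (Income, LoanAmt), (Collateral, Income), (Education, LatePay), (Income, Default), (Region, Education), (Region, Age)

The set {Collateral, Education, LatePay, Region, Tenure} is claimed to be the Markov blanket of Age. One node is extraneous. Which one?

LatePay

Age's children: Education, Tenure.
Parents of Age: Collateral, Region.
Parents of each child, excluding Age:
  parents(Tenure) \ {Age} = {Collateral}.
  Education also has parents Region, Tenure.
MB(Age) = {Collateral, Education, Region, Tenure}.
LatePay is neither a parent, child, nor co-parent of Age, so it does not belong.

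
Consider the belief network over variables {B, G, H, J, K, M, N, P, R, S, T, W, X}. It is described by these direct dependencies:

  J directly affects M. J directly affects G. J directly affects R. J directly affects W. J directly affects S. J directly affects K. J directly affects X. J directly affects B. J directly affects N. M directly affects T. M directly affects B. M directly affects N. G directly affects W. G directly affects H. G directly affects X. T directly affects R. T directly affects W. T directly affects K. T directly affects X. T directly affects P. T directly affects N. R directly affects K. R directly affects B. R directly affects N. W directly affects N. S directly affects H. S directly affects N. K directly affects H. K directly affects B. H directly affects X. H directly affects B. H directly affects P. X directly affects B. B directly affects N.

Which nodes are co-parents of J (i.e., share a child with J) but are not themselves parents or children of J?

{H, T}

Children of J: B, G, K, M, N, R, S, W, X.
  M: —
  G: —
  R: T
  W: G, T
  S: —
  K: R, T
  X: G, H, T
  B: H, K, M, R, X
  N: B, M, R, S, T, W
Excluding nodes already adjacent to J (B, G, K, M, N, R, S, W, X), the co-parent-only contribution is {H, T}.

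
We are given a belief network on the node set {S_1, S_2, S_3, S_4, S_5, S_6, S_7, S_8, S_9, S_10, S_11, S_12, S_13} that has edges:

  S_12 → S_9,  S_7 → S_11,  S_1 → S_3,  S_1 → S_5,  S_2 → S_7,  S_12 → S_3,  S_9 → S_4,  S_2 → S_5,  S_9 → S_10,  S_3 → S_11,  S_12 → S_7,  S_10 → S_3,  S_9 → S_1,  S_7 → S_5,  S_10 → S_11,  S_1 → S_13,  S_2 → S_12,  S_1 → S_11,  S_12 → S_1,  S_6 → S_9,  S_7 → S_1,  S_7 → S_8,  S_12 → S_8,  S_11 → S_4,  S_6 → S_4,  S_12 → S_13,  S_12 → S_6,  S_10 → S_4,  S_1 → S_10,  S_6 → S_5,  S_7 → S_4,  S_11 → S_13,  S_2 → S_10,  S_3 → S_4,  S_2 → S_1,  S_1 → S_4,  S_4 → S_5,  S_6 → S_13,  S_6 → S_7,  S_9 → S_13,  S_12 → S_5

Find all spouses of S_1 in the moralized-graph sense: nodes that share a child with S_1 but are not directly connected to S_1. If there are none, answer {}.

{S_6}

Children of S_1: S_3, S_4, S_5, S_10, S_11, S_13.
  S_10: S_2, S_9
  S_3: S_10, S_12
  S_11: S_3, S_7, S_10
  S_13: S_6, S_9, S_11, S_12
  S_4: S_3, S_6, S_7, S_9, S_10, S_11
  S_5: S_2, S_4, S_6, S_7, S_12
Excluding nodes already adjacent to S_1 (S_2, S_3, S_4, S_5, S_7, S_9, S_10, S_11, S_12, S_13), the co-parent-only contribution is {S_6}.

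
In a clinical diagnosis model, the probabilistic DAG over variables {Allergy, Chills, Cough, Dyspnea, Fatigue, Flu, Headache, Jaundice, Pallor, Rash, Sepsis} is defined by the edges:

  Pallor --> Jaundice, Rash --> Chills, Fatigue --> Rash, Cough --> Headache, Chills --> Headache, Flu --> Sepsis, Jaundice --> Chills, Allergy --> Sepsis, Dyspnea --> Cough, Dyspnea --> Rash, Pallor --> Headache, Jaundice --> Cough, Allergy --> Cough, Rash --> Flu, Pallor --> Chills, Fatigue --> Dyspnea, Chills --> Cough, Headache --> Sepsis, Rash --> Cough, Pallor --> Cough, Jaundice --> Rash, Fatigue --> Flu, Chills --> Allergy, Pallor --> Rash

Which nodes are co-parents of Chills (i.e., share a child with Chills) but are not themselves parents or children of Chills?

{Dyspnea}

Children of Chills: Allergy, Cough, Headache.
  Allergy: —
  Cough: Allergy, Dyspnea, Jaundice, Pallor, Rash
  Headache: Cough, Pallor
Excluding nodes already adjacent to Chills (Allergy, Cough, Headache, Jaundice, Pallor, Rash), the co-parent-only contribution is {Dyspnea}.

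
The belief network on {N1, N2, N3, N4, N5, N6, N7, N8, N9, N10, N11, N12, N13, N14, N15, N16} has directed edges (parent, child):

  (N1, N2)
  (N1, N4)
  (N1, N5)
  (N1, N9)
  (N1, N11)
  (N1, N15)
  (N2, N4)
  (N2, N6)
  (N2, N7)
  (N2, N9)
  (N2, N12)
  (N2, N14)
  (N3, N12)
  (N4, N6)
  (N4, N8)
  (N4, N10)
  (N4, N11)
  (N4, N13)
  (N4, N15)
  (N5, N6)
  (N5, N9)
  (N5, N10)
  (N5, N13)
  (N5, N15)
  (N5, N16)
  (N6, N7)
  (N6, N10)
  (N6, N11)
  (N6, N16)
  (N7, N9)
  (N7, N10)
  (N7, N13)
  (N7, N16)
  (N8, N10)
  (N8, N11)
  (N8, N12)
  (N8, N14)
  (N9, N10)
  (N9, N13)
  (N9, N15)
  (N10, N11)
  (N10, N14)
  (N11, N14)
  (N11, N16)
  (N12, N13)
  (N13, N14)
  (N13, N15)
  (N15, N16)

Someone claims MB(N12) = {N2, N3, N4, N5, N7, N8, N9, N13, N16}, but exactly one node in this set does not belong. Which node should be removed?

N16

The Markov blanket of a node is its parents, its children, and the other parents of its children.
N12's parents: N2, N3, N8.
N12's children: N13.
Parents of each child, excluding N12:
  parents(N13) \ {N12} = {N4, N5, N7, N9}.
MB(N12) = {N2, N3, N4, N5, N7, N8, N9, N13}.
N16 is neither a parent, child, nor co-parent of N12, so it does not belong.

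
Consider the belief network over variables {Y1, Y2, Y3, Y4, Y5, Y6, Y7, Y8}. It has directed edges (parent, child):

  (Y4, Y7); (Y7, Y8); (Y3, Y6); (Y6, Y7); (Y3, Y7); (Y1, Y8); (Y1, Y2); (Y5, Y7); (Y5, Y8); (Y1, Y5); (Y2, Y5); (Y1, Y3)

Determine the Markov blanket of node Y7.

Recall MB(v) = parents ∪ children ∪ spouses, where spouses are the other parents of v's children.
Y7 has child Y8.
Parents of Y7: Y3, Y4, Y5, Y6.
For each child, the remaining parents (spouses of Y7):
  Y8 also has parents Y1, Y5.
MB(Y7) = {Y1, Y3, Y4, Y5, Y6, Y8}.

{Y1, Y3, Y4, Y5, Y6, Y8}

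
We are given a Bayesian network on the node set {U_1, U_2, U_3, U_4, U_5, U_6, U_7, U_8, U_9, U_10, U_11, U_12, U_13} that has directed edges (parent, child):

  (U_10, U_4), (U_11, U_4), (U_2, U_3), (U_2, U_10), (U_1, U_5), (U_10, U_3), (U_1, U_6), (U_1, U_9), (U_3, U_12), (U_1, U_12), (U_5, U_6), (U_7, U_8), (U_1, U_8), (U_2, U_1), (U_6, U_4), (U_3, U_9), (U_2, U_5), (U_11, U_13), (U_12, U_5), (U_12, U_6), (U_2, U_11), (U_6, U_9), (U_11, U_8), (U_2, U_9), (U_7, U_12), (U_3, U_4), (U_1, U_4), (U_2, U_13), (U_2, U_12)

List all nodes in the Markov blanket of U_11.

U_11's parents: U_2.
Children of U_11: U_4, U_8, U_13.
Parents of each child, excluding U_11:
  parents(U_13) \ {U_11} = {U_2}.
  U_4's other parents are U_1, U_3, U_6, U_10.
  parents(U_8) \ {U_11} = {U_1, U_7}.
MB(U_11) = {U_1, U_2, U_3, U_4, U_6, U_7, U_8, U_10, U_13}.

{U_1, U_2, U_3, U_4, U_6, U_7, U_8, U_10, U_13}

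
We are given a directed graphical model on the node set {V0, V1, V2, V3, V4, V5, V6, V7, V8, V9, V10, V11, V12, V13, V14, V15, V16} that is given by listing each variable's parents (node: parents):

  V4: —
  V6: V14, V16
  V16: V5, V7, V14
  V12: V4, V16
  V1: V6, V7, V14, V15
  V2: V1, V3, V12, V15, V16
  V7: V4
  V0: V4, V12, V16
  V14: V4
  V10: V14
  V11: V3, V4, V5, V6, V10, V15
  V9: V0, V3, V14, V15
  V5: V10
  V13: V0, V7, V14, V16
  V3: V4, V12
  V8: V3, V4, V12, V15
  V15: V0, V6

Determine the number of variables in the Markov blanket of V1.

8

Ch(V1) = {V2}.
Pa(V1) = {V6, V7, V14, V15}.
Co-parents of V1 (other parents of its children):
  parents(V2) \ {V1} = {V3, V12, V15, V16}.
MB(V1) = {V2, V3, V6, V7, V12, V14, V15, V16}, which has 8 nodes.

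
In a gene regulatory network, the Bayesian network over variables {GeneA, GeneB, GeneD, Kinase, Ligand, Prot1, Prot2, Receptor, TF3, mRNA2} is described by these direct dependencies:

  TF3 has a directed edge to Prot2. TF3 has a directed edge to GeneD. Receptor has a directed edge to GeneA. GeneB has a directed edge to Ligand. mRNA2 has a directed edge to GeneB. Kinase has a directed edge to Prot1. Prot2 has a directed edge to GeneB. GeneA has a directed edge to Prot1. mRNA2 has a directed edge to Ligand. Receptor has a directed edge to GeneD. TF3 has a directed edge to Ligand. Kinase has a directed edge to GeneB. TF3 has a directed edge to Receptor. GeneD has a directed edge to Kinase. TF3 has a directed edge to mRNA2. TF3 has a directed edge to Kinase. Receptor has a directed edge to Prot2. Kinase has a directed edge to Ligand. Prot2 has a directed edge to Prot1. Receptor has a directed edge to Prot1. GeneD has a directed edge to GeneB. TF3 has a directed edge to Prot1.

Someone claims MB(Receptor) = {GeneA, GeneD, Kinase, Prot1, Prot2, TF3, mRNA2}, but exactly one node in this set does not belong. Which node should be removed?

mRNA2

Receptor's parents: TF3.
Ch(Receptor) = {GeneA, GeneD, Prot1, Prot2}.
For each child, the remaining parents (spouses of Receptor):
  parents(GeneD) \ {Receptor} = {TF3}.
  GeneA has no other parent.
  parents(Prot2) \ {Receptor} = {TF3}.
  Prot1 also has parents GeneA, Kinase, Prot2, TF3.
MB(Receptor) = {GeneA, GeneD, Kinase, Prot1, Prot2, TF3}.
mRNA2 is neither a parent, child, nor co-parent of Receptor, so it does not belong.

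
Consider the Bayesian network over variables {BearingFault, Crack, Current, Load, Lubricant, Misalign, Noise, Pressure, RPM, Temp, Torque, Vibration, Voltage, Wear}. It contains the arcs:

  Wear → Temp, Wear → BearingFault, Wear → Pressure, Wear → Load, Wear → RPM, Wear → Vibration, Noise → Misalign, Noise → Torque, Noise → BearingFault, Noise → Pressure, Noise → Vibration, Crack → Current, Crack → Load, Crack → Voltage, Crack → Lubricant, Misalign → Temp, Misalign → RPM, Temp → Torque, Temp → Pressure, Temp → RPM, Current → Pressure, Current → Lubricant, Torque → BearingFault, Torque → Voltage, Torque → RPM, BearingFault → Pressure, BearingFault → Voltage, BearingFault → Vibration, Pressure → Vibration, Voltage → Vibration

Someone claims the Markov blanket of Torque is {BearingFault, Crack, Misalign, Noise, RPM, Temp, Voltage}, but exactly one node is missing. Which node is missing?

Recall MB(v) = parents ∪ children ∪ spouses, where spouses are the other parents of v's children.
Parents of Torque: Noise, Temp.
Ch(Torque) = {BearingFault, RPM, Voltage}.
Parents of each child, excluding Torque:
  BearingFault: Noise, Wear
  Voltage: BearingFault, Crack
  RPM: Misalign, Temp, Wear
MB(Torque) = {BearingFault, Crack, Misalign, Noise, RPM, Temp, Voltage, Wear}.
Comparing with the claimed set, Wear is missing.

Wear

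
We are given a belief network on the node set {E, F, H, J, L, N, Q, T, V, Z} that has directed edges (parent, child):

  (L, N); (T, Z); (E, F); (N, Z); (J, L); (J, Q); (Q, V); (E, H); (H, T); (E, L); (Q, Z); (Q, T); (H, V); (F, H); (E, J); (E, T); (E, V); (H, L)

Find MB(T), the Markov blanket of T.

{E, H, N, Q, Z}

By definition, MB(T) is built from T's parents, T's children, and the co-parents of T.
T has parents E, H, Q.
Ch(T) = {Z}.
Co-parents of T (other parents of its children):
  parents(Z) \ {T} = {N, Q}.
Union: {E, H, Q} ∪ {Z} ∪ {N, Q} = {E, H, N, Q, Z}.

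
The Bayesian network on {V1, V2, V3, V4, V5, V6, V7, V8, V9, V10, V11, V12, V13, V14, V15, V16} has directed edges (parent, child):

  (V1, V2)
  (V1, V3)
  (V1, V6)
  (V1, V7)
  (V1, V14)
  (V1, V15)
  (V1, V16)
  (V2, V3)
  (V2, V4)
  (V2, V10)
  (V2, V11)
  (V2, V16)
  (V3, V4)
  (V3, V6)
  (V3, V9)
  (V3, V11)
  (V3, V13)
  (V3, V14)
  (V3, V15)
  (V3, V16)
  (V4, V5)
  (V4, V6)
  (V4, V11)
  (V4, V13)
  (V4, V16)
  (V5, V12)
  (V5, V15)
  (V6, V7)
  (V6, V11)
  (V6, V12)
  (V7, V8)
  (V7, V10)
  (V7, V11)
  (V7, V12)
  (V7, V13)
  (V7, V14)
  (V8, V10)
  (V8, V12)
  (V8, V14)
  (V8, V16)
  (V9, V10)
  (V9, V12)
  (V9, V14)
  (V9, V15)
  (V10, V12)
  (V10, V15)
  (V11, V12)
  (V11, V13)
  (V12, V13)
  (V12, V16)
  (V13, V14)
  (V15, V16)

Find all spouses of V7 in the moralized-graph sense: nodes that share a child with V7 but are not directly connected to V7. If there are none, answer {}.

{V2, V3, V4, V5, V9}

Children of V7: V8, V10, V11, V12, V13, V14.
  V8: no additional parents.
  V10 also has parents V2, V8, V9.
  V11's other parents are V2, V3, V4, V6.
  parents(V12) \ {V7} = {V5, V6, V8, V9, V10, V11}.
  parents(V13) \ {V7} = {V3, V4, V11, V12}.
  parents(V14) \ {V7} = {V1, V3, V8, V9, V13}.
Excluding nodes already adjacent to V7 (V1, V6, V8, V10, V11, V12, V13, V14), the co-parent-only contribution is {V2, V3, V4, V5, V9}.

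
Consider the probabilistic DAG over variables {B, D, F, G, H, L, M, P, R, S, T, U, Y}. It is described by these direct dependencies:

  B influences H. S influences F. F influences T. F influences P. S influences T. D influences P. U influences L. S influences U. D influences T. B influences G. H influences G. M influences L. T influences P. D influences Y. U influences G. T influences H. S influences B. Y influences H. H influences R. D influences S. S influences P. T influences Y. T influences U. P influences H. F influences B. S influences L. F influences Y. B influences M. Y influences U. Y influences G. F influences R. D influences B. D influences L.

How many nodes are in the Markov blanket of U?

9

Recall MB(v) = parents ∪ children ∪ spouses, where spouses are the other parents of v's children.
U has children G, L.
U has parents S, T, Y.
Co-parents of U (other parents of its children):
  G also has parents B, H, Y.
  L also has parents D, M, S.
MB(U) = {B, D, G, H, L, M, S, T, Y}, which has 9 nodes.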